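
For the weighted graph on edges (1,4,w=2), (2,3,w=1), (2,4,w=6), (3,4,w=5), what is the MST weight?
8 (MST edges: (1,4,w=2), (2,3,w=1), (3,4,w=5); sum of weights 2 + 1 + 5 = 8)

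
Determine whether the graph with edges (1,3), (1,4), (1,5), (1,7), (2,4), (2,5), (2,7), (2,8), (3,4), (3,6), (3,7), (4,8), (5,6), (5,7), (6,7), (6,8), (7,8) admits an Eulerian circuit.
Yes (the graph is connected and all 8 vertices have even degree)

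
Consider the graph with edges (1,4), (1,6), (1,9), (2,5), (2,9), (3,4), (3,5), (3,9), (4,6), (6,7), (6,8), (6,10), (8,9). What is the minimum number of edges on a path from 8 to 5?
3 (path: 8 -> 9 -> 2 -> 5, 3 edges)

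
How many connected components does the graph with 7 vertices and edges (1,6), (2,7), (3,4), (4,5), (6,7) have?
2 (components: {1, 2, 6, 7}, {3, 4, 5})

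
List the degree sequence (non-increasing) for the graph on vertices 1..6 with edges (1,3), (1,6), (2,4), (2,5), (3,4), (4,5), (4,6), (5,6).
[4, 3, 3, 2, 2, 2] (degrees: deg(1)=2, deg(2)=2, deg(3)=2, deg(4)=4, deg(5)=3, deg(6)=3)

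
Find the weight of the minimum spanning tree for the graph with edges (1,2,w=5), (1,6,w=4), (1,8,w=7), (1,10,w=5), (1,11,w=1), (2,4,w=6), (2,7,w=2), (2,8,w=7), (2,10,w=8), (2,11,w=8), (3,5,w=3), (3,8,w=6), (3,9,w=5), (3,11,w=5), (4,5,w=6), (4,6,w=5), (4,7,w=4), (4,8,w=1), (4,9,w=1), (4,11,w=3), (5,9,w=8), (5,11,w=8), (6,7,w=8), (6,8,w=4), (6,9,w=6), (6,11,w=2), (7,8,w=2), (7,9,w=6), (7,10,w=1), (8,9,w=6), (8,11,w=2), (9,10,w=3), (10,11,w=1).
19 (MST edges: (1,11,w=1), (2,7,w=2), (3,5,w=3), (3,9,w=5), (4,8,w=1), (4,9,w=1), (6,11,w=2), (7,8,w=2), (7,10,w=1), (10,11,w=1); sum of weights 1 + 2 + 3 + 5 + 1 + 1 + 2 + 2 + 1 + 1 = 19)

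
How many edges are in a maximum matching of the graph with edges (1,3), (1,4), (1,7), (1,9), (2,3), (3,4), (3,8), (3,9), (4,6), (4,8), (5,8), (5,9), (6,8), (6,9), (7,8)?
4 (matching: (1,9), (2,3), (4,6), (7,8); upper bound floor(n/2) = floor(9/2) = 4)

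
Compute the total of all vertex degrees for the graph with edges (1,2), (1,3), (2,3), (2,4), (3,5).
10 (handshake: sum of degrees = 2|E| = 2 x 5 = 10)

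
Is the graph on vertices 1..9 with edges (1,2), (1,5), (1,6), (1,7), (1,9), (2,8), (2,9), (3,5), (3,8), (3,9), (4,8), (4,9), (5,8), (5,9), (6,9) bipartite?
No (odd cycle of length 3: 2 -> 1 -> 9 -> 2)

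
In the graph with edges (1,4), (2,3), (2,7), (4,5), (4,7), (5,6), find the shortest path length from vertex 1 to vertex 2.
3 (path: 1 -> 4 -> 7 -> 2, 3 edges)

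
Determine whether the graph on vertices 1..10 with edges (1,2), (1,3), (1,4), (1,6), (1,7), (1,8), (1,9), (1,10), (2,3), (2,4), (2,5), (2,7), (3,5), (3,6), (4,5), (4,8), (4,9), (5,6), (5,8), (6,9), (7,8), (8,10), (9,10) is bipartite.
No (odd cycle of length 3: 8 -> 1 -> 4 -> 8)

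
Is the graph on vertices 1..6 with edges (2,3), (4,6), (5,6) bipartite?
Yes. Partition: {1, 2, 4, 5}, {3, 6}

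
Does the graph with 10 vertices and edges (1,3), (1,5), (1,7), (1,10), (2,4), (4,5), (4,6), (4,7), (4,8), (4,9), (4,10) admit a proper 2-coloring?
Yes. Partition: {1, 4}, {2, 3, 5, 6, 7, 8, 9, 10}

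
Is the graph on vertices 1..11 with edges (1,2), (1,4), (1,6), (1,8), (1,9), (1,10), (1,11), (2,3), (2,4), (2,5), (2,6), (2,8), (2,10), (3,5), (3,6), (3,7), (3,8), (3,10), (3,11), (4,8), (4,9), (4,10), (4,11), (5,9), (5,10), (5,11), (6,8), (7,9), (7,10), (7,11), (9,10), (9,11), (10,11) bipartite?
No (odd cycle of length 3: 2 -> 1 -> 4 -> 2)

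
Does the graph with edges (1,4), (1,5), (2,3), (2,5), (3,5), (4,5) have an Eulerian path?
Yes — and in fact it has an Eulerian circuit (the graph is connected and all 5 vertices have even degree)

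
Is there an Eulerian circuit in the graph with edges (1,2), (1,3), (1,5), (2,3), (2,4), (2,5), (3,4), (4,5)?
No (4 vertices have odd degree: {1, 3, 4, 5}; Eulerian circuit requires 0)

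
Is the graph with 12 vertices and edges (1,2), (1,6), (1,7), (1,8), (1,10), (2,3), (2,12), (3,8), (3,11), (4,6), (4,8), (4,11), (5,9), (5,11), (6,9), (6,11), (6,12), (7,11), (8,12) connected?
Yes (BFS from 1 visits [1, 2, 6, 7, 8, 10, 3, 12, 4, 9, 11, 5] — all 12 vertices reached)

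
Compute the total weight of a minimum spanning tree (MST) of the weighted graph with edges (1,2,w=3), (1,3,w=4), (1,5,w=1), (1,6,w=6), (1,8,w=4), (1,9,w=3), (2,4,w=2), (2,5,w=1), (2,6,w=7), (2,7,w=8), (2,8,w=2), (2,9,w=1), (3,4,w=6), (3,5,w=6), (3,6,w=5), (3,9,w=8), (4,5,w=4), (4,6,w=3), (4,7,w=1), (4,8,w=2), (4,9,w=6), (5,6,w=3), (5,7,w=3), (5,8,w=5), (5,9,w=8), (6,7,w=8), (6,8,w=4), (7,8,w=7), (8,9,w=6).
15 (MST edges: (1,3,w=4), (1,5,w=1), (2,4,w=2), (2,5,w=1), (2,8,w=2), (2,9,w=1), (4,6,w=3), (4,7,w=1); sum of weights 4 + 1 + 2 + 1 + 2 + 1 + 3 + 1 = 15)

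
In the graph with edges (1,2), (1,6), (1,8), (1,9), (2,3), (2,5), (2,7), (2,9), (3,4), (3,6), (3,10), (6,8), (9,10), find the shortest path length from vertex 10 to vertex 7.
3 (path: 10 -> 3 -> 2 -> 7, 3 edges)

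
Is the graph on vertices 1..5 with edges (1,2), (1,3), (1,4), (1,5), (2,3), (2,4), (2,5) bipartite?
No (odd cycle of length 3: 5 -> 1 -> 2 -> 5)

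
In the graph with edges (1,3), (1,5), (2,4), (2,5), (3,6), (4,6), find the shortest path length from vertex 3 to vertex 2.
3 (path: 3 -> 1 -> 5 -> 2, 3 edges)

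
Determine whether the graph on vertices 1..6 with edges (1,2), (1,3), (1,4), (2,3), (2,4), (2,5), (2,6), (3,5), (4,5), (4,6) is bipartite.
No (odd cycle of length 3: 4 -> 1 -> 2 -> 4)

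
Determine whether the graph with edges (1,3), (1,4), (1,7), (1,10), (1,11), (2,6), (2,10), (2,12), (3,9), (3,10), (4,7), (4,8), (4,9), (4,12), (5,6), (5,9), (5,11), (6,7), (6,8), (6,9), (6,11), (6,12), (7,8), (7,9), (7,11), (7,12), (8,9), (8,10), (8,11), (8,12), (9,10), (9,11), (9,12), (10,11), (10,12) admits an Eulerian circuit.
No (12 vertices have odd degree: {1, 2, 3, 4, 5, 6, 7, 8, 9, 10, 11, 12}; Eulerian circuit requires 0)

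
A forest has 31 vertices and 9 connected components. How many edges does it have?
22 (Each of the 9 component trees on V_i vertices has V_i - 1 edges; summing gives V - C = 31 - 9 = 22)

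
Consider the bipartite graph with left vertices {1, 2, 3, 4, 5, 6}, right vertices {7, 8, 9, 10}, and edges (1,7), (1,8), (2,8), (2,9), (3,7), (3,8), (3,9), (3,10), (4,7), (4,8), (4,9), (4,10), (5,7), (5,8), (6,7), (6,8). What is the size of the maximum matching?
4 (matching: (1,8), (2,9), (3,10), (4,7); upper bound min(|L|,|R|) = min(6,4) = 4)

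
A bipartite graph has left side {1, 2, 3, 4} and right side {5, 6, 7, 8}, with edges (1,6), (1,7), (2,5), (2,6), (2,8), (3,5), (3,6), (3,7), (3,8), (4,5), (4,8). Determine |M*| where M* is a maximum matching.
4 (matching: (1,7), (2,8), (3,6), (4,5); upper bound min(|L|,|R|) = min(4,4) = 4)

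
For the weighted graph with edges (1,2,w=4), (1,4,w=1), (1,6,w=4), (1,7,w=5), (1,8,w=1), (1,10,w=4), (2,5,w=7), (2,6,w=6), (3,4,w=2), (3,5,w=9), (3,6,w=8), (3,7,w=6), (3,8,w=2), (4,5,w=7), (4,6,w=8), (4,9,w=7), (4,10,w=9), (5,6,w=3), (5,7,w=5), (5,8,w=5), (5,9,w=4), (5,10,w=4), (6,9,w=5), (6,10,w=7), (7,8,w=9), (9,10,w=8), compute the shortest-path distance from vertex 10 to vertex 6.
7 (path: 10 -> 6; weights 7 = 7)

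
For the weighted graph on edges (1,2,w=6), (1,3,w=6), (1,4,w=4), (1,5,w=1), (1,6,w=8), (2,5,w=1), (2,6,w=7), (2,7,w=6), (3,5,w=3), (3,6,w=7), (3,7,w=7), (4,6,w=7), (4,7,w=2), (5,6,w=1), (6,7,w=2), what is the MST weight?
10 (MST edges: (1,5,w=1), (2,5,w=1), (3,5,w=3), (4,7,w=2), (5,6,w=1), (6,7,w=2); sum of weights 1 + 1 + 3 + 2 + 1 + 2 = 10)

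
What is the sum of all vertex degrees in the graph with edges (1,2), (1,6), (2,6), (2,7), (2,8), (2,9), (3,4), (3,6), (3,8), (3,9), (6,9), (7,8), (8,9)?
26 (handshake: sum of degrees = 2|E| = 2 x 13 = 26)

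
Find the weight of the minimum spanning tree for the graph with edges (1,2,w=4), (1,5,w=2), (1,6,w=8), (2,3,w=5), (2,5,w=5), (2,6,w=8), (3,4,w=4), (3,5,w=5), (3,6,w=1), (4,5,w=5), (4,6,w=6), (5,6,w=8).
16 (MST edges: (1,2,w=4), (1,5,w=2), (2,3,w=5), (3,4,w=4), (3,6,w=1); sum of weights 4 + 2 + 5 + 4 + 1 = 16)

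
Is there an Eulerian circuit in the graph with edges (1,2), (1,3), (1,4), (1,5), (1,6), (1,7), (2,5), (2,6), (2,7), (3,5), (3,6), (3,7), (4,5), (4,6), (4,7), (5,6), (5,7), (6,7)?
Yes (the graph is connected and all 7 vertices have even degree)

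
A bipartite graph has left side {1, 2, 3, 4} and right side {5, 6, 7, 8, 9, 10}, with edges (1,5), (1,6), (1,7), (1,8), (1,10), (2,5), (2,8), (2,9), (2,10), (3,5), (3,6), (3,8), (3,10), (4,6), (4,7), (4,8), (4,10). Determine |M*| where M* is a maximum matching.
4 (matching: (1,10), (2,9), (3,8), (4,7); upper bound min(|L|,|R|) = min(4,6) = 4)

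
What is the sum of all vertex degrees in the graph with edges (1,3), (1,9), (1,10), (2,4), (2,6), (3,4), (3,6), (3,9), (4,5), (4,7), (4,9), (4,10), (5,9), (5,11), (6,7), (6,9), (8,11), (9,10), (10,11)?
38 (handshake: sum of degrees = 2|E| = 2 x 19 = 38)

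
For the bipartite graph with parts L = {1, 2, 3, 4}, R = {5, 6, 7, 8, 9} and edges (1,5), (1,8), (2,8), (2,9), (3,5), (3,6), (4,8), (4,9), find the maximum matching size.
4 (matching: (1,5), (2,9), (3,6), (4,8); upper bound min(|L|,|R|) = min(4,5) = 4)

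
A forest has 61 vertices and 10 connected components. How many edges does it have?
51 (Each of the 10 component trees on V_i vertices has V_i - 1 edges; summing gives V - C = 61 - 10 = 51)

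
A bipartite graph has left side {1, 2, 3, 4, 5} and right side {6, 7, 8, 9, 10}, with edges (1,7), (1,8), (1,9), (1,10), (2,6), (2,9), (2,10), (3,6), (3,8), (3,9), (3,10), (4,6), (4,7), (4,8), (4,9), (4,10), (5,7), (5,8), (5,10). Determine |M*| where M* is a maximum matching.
5 (matching: (1,10), (2,9), (3,8), (4,6), (5,7); upper bound min(|L|,|R|) = min(5,5) = 5)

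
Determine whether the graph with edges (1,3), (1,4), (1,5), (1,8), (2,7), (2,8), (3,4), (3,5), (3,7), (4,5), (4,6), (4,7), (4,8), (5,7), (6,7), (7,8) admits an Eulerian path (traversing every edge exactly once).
Yes — and in fact it has an Eulerian circuit (the graph is connected and all 8 vertices have even degree)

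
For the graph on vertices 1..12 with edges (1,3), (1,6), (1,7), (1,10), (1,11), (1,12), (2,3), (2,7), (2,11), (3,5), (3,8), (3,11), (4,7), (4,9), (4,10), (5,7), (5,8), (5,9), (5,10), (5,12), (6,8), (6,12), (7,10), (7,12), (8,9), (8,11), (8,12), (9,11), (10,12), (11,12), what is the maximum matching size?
6 (matching: (1,12), (2,7), (3,11), (4,9), (5,10), (6,8); upper bound floor(n/2) = floor(12/2) = 6)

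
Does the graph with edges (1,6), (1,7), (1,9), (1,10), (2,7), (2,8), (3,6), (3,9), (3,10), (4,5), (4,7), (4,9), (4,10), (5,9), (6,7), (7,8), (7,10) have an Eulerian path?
Yes (the graph is connected and exactly 2 vertices have odd degree: {3, 6}; any Eulerian path must start and end at those)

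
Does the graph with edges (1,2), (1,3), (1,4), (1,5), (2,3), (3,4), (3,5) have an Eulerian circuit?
Yes (the graph is connected and all 5 vertices have even degree)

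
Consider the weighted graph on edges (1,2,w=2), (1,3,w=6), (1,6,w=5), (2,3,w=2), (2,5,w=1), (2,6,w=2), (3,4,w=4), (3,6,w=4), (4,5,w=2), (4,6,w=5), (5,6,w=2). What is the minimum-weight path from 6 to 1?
4 (path: 6 -> 2 -> 1; weights 2 + 2 = 4)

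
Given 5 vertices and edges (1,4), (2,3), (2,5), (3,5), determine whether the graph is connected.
No, it has 2 components: {1, 4}, {2, 3, 5}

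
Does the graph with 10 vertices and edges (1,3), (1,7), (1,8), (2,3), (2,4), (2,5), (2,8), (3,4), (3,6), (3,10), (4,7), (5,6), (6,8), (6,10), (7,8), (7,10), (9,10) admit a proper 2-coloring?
No (odd cycle of length 3: 7 -> 1 -> 8 -> 7)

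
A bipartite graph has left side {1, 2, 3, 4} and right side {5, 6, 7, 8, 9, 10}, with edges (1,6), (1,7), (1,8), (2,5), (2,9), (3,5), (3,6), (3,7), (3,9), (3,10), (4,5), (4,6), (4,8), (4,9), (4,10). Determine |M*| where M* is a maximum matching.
4 (matching: (1,8), (2,9), (3,7), (4,10); upper bound min(|L|,|R|) = min(4,6) = 4)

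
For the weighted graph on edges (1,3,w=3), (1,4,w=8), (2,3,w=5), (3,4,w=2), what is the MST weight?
10 (MST edges: (1,3,w=3), (2,3,w=5), (3,4,w=2); sum of weights 3 + 5 + 2 = 10)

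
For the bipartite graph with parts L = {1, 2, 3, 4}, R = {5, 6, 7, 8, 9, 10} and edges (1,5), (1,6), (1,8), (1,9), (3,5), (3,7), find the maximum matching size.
2 (matching: (1,9), (3,7); upper bound min(|L|,|R|) = min(4,6) = 4)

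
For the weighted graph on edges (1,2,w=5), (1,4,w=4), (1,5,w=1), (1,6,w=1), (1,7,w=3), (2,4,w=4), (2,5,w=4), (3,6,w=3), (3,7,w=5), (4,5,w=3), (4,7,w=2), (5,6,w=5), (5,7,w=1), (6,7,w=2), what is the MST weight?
12 (MST edges: (1,5,w=1), (1,6,w=1), (2,5,w=4), (3,6,w=3), (4,7,w=2), (5,7,w=1); sum of weights 1 + 1 + 4 + 3 + 2 + 1 = 12)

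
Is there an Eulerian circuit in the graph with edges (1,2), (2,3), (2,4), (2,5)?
No (4 vertices have odd degree: {1, 3, 4, 5}; Eulerian circuit requires 0)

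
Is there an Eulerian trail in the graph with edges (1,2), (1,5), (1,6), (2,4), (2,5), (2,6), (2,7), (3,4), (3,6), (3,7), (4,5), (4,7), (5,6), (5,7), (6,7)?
No (6 vertices have odd degree: {1, 2, 3, 5, 6, 7}; Eulerian path requires 0 or 2)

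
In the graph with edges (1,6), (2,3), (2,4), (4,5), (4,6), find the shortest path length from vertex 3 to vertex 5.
3 (path: 3 -> 2 -> 4 -> 5, 3 edges)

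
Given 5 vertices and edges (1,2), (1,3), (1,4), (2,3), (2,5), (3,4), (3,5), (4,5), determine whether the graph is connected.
Yes (BFS from 1 visits [1, 2, 3, 4, 5] — all 5 vertices reached)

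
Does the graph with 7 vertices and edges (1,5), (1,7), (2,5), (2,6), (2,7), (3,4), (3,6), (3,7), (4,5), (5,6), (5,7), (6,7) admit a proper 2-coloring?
No (odd cycle of length 3: 5 -> 1 -> 7 -> 5)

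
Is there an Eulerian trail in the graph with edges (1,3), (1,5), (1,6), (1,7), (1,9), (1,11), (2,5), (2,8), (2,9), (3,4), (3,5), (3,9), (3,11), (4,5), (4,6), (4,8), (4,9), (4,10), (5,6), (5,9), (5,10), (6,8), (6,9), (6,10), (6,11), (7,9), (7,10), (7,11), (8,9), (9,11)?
No (6 vertices have odd degree: {2, 3, 5, 6, 9, 11}; Eulerian path requires 0 or 2)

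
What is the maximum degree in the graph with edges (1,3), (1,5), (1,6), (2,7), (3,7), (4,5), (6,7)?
3 (attained at vertices 1, 7)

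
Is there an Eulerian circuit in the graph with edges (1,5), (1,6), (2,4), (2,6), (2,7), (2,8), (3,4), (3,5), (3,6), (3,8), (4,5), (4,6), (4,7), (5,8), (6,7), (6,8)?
No (2 vertices have odd degree: {4, 7}; Eulerian circuit requires 0)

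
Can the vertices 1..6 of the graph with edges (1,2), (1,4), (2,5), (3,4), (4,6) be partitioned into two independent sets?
Yes. Partition: {1, 3, 5, 6}, {2, 4}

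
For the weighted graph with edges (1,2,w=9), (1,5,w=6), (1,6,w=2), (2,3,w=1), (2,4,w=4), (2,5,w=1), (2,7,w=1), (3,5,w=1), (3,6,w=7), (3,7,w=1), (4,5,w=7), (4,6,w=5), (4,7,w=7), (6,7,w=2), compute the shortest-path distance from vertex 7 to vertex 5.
2 (path: 7 -> 3 -> 5; weights 1 + 1 = 2)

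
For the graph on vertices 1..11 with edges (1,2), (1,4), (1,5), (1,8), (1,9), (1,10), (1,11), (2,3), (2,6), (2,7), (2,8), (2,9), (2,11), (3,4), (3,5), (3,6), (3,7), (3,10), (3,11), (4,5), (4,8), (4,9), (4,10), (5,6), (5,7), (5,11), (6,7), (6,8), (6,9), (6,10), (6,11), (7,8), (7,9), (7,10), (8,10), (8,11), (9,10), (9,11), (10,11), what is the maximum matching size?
5 (matching: (1,5), (2,9), (3,6), (7,10), (8,11); upper bound floor(n/2) = floor(11/2) = 5)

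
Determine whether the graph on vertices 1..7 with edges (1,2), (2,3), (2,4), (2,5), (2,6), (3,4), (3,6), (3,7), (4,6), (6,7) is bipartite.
No (odd cycle of length 3: 3 -> 2 -> 4 -> 3)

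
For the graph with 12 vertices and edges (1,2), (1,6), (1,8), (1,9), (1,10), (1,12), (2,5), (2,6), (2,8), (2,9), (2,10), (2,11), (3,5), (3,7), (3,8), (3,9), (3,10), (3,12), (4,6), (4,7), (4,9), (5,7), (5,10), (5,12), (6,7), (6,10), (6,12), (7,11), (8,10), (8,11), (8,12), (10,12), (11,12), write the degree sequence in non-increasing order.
[7, 7, 7, 6, 6, 6, 6, 5, 5, 4, 4, 3] (degrees: deg(1)=6, deg(2)=7, deg(3)=6, deg(4)=3, deg(5)=5, deg(6)=6, deg(7)=5, deg(8)=6, deg(9)=4, deg(10)=7, deg(11)=4, deg(12)=7)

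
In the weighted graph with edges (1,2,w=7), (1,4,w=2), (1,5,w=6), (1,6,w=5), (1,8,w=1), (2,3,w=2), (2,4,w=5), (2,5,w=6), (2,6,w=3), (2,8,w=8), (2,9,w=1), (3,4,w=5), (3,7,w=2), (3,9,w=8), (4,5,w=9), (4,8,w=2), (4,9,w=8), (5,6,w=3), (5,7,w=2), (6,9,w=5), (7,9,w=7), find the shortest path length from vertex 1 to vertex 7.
8 (path: 1 -> 5 -> 7; weights 6 + 2 = 8)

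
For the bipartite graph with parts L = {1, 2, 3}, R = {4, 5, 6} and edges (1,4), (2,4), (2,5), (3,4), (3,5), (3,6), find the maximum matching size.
3 (matching: (1,4), (2,5), (3,6); upper bound min(|L|,|R|) = min(3,3) = 3)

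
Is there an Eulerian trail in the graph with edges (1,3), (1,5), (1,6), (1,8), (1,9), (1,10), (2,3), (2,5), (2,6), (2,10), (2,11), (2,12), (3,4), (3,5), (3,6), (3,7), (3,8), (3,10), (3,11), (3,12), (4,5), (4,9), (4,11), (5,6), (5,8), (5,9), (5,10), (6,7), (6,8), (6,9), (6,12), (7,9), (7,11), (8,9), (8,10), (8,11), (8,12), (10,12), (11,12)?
Yes — and in fact it has an Eulerian circuit (the graph is connected and all 12 vertices have even degree)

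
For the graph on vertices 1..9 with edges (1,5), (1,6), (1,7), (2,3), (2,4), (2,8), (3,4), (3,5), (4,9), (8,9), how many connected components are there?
1 (components: {1, 2, 3, 4, 5, 6, 7, 8, 9})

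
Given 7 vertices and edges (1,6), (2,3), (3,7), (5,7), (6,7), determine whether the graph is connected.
No, it has 2 components: {1, 2, 3, 5, 6, 7}, {4}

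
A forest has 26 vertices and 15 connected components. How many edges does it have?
11 (Each of the 15 component trees on V_i vertices has V_i - 1 edges; summing gives V - C = 26 - 15 = 11)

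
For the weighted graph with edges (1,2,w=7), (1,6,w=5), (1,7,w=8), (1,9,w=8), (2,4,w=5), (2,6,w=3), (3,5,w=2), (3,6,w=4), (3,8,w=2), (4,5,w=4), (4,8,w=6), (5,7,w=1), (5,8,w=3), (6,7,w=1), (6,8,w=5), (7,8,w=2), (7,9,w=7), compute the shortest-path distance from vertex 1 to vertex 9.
8 (path: 1 -> 9; weights 8 = 8)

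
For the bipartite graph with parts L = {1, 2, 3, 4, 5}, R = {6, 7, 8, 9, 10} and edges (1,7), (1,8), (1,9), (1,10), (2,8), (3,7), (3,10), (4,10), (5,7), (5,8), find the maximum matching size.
4 (matching: (1,9), (2,8), (3,10), (5,7); upper bound min(|L|,|R|) = min(5,5) = 5)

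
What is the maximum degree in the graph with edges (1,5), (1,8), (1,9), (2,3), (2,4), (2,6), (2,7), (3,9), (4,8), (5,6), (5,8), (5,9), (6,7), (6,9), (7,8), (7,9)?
5 (attained at vertex 9)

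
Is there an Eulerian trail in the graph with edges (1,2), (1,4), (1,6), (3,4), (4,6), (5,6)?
No (6 vertices have odd degree: {1, 2, 3, 4, 5, 6}; Eulerian path requires 0 or 2)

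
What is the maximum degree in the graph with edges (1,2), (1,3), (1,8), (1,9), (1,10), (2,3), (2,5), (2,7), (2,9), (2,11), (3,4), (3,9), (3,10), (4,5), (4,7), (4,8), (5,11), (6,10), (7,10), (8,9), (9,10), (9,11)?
6 (attained at vertices 2, 9)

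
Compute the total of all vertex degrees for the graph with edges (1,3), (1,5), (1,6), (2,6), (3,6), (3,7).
12 (handshake: sum of degrees = 2|E| = 2 x 6 = 12)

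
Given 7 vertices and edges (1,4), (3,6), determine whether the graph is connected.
No, it has 5 components: {1, 4}, {2}, {3, 6}, {5}, {7}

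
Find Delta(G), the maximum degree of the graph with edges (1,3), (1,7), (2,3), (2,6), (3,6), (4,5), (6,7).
3 (attained at vertices 3, 6)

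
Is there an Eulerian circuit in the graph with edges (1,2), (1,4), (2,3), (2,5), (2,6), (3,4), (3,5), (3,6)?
Yes (the graph is connected and all 6 vertices have even degree)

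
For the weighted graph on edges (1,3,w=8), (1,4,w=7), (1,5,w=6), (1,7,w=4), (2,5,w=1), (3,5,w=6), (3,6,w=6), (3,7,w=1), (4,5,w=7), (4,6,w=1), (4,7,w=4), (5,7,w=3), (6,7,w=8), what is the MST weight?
14 (MST edges: (1,7,w=4), (2,5,w=1), (3,7,w=1), (4,6,w=1), (4,7,w=4), (5,7,w=3); sum of weights 4 + 1 + 1 + 1 + 4 + 3 = 14)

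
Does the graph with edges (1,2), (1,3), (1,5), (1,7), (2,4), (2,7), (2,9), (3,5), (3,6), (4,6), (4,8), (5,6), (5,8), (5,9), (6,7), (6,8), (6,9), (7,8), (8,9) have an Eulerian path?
No (4 vertices have odd degree: {3, 4, 5, 8}; Eulerian path requires 0 or 2)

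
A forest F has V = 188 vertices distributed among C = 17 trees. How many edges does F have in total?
171 (Each of the 17 component trees on V_i vertices has V_i - 1 edges; summing gives V - C = 188 - 17 = 171)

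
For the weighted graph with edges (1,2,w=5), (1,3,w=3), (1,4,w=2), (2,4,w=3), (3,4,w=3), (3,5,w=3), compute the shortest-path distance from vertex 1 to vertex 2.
5 (path: 1 -> 2; weights 5 = 5)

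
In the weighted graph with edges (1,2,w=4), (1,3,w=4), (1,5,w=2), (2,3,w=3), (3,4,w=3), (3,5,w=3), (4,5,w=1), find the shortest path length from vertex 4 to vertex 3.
3 (path: 4 -> 3; weights 3 = 3)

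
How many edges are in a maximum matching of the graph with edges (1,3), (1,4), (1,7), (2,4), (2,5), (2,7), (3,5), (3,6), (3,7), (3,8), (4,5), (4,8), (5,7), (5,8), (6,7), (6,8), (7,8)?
4 (matching: (1,4), (2,7), (3,6), (5,8); upper bound floor(n/2) = floor(8/2) = 4)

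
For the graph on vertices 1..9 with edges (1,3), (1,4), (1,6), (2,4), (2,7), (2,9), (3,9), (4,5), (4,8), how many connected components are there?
1 (components: {1, 2, 3, 4, 5, 6, 7, 8, 9})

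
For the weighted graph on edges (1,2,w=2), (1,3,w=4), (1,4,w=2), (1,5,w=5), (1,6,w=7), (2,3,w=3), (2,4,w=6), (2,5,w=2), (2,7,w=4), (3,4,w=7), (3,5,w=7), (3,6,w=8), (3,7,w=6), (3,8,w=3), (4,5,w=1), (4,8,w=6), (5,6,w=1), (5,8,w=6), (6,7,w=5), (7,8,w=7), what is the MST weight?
16 (MST edges: (1,2,w=2), (1,4,w=2), (2,3,w=3), (2,7,w=4), (3,8,w=3), (4,5,w=1), (5,6,w=1); sum of weights 2 + 2 + 3 + 4 + 3 + 1 + 1 = 16)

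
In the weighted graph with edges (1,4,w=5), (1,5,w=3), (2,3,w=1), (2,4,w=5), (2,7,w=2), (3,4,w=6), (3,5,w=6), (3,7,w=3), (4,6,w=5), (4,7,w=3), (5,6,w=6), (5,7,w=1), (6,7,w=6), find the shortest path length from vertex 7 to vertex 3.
3 (path: 7 -> 3; weights 3 = 3)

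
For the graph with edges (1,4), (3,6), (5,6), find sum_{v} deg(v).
6 (handshake: sum of degrees = 2|E| = 2 x 3 = 6)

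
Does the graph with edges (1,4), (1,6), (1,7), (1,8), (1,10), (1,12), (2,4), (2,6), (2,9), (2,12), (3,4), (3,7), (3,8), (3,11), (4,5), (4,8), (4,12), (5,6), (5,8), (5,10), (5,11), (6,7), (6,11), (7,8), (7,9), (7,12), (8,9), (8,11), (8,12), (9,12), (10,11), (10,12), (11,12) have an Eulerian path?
Yes (the graph is connected and exactly 2 vertices have odd degree: {5, 6}; any Eulerian path must start and end at those)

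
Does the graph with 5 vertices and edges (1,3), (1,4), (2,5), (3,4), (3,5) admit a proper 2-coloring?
No (odd cycle of length 3: 3 -> 1 -> 4 -> 3)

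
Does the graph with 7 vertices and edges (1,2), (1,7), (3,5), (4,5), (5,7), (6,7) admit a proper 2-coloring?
Yes. Partition: {1, 5, 6}, {2, 3, 4, 7}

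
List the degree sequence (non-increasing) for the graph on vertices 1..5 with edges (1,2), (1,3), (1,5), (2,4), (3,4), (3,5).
[3, 3, 2, 2, 2] (degrees: deg(1)=3, deg(2)=2, deg(3)=3, deg(4)=2, deg(5)=2)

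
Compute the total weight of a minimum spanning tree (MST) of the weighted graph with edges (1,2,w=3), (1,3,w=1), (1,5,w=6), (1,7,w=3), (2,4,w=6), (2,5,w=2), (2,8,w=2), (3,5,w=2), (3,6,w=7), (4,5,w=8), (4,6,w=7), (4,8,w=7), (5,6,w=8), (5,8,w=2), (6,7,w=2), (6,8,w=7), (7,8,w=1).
16 (MST edges: (1,3,w=1), (2,4,w=6), (2,5,w=2), (2,8,w=2), (3,5,w=2), (6,7,w=2), (7,8,w=1); sum of weights 1 + 6 + 2 + 2 + 2 + 2 + 1 = 16)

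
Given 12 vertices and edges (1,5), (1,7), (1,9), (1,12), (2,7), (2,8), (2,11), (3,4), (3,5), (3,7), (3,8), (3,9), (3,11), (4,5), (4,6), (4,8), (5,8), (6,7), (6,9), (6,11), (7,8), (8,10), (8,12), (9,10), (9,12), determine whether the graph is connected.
Yes (BFS from 1 visits [1, 5, 7, 9, 12, 3, 4, 8, 2, 6, 10, 11] — all 12 vertices reached)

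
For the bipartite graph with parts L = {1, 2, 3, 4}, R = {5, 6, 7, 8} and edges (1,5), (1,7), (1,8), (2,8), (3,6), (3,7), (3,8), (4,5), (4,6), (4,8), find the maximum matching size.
4 (matching: (1,5), (2,8), (3,7), (4,6); upper bound min(|L|,|R|) = min(4,4) = 4)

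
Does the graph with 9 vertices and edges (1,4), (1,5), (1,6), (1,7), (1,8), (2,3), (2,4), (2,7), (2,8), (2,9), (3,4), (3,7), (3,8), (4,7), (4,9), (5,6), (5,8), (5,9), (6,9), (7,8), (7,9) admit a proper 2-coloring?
No (odd cycle of length 3: 5 -> 1 -> 6 -> 5)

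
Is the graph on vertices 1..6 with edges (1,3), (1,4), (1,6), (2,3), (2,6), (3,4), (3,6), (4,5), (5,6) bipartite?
No (odd cycle of length 3: 6 -> 1 -> 3 -> 6)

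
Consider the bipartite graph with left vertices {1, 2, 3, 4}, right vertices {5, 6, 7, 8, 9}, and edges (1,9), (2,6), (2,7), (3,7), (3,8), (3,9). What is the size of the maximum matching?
3 (matching: (1,9), (2,7), (3,8); upper bound min(|L|,|R|) = min(4,5) = 4)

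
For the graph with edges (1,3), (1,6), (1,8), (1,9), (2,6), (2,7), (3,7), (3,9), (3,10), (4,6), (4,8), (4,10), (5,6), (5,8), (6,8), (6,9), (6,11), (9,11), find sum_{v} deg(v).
36 (handshake: sum of degrees = 2|E| = 2 x 18 = 36)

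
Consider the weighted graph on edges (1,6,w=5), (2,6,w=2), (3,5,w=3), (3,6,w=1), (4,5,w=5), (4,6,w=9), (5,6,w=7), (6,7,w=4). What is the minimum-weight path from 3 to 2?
3 (path: 3 -> 6 -> 2; weights 1 + 2 = 3)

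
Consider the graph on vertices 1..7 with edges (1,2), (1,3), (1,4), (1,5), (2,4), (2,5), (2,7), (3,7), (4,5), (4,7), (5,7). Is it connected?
No, it has 2 components: {1, 2, 3, 4, 5, 7}, {6}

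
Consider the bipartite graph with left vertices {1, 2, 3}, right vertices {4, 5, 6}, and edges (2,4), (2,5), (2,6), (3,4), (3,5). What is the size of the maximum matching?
2 (matching: (2,6), (3,5); upper bound min(|L|,|R|) = min(3,3) = 3)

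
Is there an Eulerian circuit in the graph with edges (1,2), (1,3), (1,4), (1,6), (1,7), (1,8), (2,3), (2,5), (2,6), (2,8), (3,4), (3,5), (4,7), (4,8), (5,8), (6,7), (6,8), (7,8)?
No (2 vertices have odd degree: {2, 5}; Eulerian circuit requires 0)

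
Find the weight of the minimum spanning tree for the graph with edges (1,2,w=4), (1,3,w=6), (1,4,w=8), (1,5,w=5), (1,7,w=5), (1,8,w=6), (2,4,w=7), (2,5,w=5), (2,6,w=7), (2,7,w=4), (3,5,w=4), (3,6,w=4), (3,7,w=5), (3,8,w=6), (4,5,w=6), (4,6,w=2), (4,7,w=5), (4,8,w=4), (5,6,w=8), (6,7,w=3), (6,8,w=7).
25 (MST edges: (1,2,w=4), (2,7,w=4), (3,5,w=4), (3,6,w=4), (4,6,w=2), (4,8,w=4), (6,7,w=3); sum of weights 4 + 4 + 4 + 4 + 2 + 4 + 3 = 25)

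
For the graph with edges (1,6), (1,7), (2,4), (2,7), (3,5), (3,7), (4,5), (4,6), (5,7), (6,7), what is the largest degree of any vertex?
5 (attained at vertex 7)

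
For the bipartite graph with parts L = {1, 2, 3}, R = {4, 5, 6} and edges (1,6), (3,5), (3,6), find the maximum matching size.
2 (matching: (1,6), (3,5); upper bound min(|L|,|R|) = min(3,3) = 3)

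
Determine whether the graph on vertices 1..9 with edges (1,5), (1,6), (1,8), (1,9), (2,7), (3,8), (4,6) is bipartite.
Yes. Partition: {1, 2, 3, 4}, {5, 6, 7, 8, 9}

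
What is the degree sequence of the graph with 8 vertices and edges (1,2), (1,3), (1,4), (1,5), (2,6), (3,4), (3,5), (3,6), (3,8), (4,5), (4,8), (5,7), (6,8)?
[5, 4, 4, 4, 3, 3, 2, 1] (degrees: deg(1)=4, deg(2)=2, deg(3)=5, deg(4)=4, deg(5)=4, deg(6)=3, deg(7)=1, deg(8)=3)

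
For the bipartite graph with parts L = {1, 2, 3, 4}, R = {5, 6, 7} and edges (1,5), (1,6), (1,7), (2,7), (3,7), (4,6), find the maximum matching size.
3 (matching: (1,5), (2,7), (4,6); upper bound min(|L|,|R|) = min(4,3) = 3)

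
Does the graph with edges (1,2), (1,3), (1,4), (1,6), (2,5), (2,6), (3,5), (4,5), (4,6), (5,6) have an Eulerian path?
Yes (the graph is connected and exactly 2 vertices have odd degree: {2, 4}; any Eulerian path must start and end at those)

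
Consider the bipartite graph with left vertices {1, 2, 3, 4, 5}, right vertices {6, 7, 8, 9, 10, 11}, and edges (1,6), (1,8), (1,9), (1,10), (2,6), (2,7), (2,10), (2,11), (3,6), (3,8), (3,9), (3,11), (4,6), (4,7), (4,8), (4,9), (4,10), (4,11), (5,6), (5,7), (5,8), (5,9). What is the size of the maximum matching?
5 (matching: (1,10), (2,11), (3,9), (4,8), (5,7); upper bound min(|L|,|R|) = min(5,6) = 5)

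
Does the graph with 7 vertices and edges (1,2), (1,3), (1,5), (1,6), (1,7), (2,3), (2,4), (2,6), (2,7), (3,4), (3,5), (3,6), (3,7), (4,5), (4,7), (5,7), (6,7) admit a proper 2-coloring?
No (odd cycle of length 3: 7 -> 1 -> 3 -> 7)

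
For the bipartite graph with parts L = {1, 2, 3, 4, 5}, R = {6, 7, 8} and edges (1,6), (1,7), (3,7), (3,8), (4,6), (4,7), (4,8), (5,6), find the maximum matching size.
3 (matching: (1,7), (3,8), (4,6); upper bound min(|L|,|R|) = min(5,3) = 3)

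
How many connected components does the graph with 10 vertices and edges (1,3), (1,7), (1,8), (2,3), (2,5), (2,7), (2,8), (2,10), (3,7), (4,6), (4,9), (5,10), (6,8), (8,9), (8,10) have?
1 (components: {1, 2, 3, 4, 5, 6, 7, 8, 9, 10})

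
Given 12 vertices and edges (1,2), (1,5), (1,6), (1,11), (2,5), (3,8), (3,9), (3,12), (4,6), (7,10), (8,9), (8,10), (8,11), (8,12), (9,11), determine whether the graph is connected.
Yes (BFS from 1 visits [1, 2, 5, 6, 11, 4, 8, 9, 3, 10, 12, 7] — all 12 vertices reached)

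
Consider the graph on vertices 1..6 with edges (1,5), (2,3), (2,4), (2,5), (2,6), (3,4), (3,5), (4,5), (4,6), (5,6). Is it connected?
Yes (BFS from 1 visits [1, 5, 2, 3, 4, 6] — all 6 vertices reached)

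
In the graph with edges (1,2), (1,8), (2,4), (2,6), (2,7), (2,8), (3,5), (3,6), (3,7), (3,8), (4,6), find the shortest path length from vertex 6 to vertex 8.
2 (path: 6 -> 3 -> 8, 2 edges)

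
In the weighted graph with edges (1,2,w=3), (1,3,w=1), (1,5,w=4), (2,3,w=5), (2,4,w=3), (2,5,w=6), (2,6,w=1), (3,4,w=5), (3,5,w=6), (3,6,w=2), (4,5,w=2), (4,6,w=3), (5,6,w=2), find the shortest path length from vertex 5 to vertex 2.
3 (path: 5 -> 6 -> 2; weights 2 + 1 = 3)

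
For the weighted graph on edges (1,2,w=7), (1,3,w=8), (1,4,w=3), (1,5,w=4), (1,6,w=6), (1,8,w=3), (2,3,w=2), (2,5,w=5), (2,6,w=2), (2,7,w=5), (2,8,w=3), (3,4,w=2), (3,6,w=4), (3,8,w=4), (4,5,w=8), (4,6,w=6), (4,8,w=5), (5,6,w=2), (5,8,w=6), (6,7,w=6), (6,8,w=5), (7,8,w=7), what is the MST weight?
19 (MST edges: (1,4,w=3), (1,8,w=3), (2,3,w=2), (2,6,w=2), (2,7,w=5), (3,4,w=2), (5,6,w=2); sum of weights 3 + 3 + 2 + 2 + 5 + 2 + 2 = 19)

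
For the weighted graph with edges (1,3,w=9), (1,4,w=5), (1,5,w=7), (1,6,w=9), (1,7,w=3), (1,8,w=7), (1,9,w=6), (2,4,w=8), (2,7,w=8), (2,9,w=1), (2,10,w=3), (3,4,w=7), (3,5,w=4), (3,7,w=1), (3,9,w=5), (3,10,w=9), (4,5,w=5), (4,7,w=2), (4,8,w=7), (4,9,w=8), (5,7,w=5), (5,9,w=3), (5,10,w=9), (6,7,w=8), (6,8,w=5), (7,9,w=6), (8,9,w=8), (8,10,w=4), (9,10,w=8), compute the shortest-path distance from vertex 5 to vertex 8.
11 (path: 5 -> 9 -> 8; weights 3 + 8 = 11)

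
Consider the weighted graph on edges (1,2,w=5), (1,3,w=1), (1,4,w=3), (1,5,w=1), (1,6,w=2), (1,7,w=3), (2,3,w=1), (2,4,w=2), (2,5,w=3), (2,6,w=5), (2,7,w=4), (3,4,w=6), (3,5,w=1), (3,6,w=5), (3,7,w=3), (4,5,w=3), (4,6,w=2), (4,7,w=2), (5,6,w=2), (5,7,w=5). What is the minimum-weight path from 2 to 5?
2 (path: 2 -> 3 -> 5; weights 1 + 1 = 2)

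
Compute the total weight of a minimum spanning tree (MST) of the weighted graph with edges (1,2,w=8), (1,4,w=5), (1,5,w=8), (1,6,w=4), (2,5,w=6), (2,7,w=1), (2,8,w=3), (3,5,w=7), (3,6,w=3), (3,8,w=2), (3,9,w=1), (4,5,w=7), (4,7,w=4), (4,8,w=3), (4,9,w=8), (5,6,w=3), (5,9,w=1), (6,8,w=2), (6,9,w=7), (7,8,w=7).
17 (MST edges: (1,6,w=4), (2,7,w=1), (2,8,w=3), (3,8,w=2), (3,9,w=1), (4,8,w=3), (5,9,w=1), (6,8,w=2); sum of weights 4 + 1 + 3 + 2 + 1 + 3 + 1 + 2 = 17)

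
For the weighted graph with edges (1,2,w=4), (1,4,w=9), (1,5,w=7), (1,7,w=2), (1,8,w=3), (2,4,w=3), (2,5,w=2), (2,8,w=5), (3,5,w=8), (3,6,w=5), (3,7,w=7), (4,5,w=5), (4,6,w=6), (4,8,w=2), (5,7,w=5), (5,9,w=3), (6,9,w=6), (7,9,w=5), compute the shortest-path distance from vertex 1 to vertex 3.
9 (path: 1 -> 7 -> 3; weights 2 + 7 = 9)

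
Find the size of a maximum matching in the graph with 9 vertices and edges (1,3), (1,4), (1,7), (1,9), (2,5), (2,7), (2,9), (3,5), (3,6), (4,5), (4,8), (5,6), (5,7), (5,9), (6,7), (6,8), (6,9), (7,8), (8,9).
4 (matching: (1,3), (4,5), (6,7), (8,9); upper bound floor(n/2) = floor(9/2) = 4)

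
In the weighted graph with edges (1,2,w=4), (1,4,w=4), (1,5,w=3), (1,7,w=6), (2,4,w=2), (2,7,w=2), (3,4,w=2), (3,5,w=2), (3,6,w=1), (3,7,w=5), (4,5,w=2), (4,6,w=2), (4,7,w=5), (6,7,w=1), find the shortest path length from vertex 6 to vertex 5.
3 (path: 6 -> 3 -> 5; weights 1 + 2 = 3)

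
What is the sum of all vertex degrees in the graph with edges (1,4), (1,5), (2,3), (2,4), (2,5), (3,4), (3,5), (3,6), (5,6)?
18 (handshake: sum of degrees = 2|E| = 2 x 9 = 18)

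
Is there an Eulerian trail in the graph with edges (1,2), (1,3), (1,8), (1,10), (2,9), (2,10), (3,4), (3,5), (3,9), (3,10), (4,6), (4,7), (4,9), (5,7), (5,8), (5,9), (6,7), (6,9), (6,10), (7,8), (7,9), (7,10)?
No (4 vertices have odd degree: {2, 3, 8, 10}; Eulerian path requires 0 or 2)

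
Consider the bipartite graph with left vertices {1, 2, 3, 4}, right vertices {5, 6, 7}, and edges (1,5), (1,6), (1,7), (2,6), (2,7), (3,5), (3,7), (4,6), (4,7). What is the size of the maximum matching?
3 (matching: (1,7), (2,6), (3,5); upper bound min(|L|,|R|) = min(4,3) = 3)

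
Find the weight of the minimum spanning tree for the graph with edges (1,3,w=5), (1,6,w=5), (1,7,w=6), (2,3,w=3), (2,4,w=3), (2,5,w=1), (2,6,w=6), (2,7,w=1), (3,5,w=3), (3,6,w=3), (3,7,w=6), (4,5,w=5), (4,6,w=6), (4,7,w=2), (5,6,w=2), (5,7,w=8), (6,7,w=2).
14 (MST edges: (1,6,w=5), (2,3,w=3), (2,5,w=1), (2,7,w=1), (4,7,w=2), (5,6,w=2); sum of weights 5 + 3 + 1 + 1 + 2 + 2 = 14)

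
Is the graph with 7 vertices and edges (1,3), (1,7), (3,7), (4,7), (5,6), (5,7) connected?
No, it has 2 components: {1, 3, 4, 5, 6, 7}, {2}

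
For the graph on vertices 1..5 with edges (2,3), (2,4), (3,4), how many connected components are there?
3 (components: {1}, {2, 3, 4}, {5})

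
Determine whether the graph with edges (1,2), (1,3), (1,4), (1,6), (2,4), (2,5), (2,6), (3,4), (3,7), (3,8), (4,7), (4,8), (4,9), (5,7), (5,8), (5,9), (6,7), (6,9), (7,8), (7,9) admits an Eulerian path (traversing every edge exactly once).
Yes — and in fact it has an Eulerian circuit (the graph is connected and all 9 vertices have even degree)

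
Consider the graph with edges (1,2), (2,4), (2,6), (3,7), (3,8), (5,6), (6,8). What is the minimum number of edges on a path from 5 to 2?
2 (path: 5 -> 6 -> 2, 2 edges)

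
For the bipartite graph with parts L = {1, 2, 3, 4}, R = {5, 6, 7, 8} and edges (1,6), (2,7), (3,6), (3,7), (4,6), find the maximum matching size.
2 (matching: (1,6), (2,7); upper bound min(|L|,|R|) = min(4,4) = 4)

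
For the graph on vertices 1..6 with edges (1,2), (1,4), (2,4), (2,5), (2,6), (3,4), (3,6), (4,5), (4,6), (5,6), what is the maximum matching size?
3 (matching: (1,4), (2,5), (3,6); upper bound floor(n/2) = floor(6/2) = 3)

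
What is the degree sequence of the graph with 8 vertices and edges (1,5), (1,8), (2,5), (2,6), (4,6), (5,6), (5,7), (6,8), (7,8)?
[4, 4, 3, 2, 2, 2, 1, 0] (degrees: deg(1)=2, deg(2)=2, deg(3)=0, deg(4)=1, deg(5)=4, deg(6)=4, deg(7)=2, deg(8)=3)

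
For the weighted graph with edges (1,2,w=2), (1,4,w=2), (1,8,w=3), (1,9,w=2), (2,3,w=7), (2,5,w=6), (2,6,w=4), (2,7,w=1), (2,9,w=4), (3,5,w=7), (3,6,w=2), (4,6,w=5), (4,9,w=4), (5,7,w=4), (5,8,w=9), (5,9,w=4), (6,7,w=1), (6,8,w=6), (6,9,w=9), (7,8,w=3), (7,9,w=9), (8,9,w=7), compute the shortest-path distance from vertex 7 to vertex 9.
5 (path: 7 -> 2 -> 9; weights 1 + 4 = 5)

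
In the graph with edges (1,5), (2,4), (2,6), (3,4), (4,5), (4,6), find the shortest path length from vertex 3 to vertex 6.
2 (path: 3 -> 4 -> 6, 2 edges)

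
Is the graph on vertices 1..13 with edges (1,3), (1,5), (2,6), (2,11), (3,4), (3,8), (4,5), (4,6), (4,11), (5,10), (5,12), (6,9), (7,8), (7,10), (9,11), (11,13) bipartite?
Yes. Partition: {1, 2, 4, 8, 9, 10, 12, 13}, {3, 5, 6, 7, 11}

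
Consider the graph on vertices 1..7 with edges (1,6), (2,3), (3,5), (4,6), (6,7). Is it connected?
No, it has 2 components: {1, 4, 6, 7}, {2, 3, 5}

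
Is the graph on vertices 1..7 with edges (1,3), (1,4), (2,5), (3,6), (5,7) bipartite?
Yes. Partition: {1, 2, 6, 7}, {3, 4, 5}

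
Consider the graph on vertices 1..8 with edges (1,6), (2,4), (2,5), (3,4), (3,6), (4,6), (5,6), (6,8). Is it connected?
No, it has 2 components: {1, 2, 3, 4, 5, 6, 8}, {7}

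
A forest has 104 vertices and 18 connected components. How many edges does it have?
86 (Each of the 18 component trees on V_i vertices has V_i - 1 edges; summing gives V - C = 104 - 18 = 86)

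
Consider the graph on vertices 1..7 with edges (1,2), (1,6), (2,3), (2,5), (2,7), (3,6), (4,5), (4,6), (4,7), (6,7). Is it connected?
Yes (BFS from 1 visits [1, 2, 6, 3, 5, 7, 4] — all 7 vertices reached)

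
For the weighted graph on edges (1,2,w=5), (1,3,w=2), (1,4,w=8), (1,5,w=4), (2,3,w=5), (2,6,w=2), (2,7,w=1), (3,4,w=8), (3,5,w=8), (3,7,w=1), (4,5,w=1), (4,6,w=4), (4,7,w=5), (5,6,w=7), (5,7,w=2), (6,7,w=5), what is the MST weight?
9 (MST edges: (1,3,w=2), (2,6,w=2), (2,7,w=1), (3,7,w=1), (4,5,w=1), (5,7,w=2); sum of weights 2 + 2 + 1 + 1 + 1 + 2 = 9)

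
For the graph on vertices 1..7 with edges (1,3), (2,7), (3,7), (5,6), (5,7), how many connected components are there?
2 (components: {1, 2, 3, 5, 6, 7}, {4})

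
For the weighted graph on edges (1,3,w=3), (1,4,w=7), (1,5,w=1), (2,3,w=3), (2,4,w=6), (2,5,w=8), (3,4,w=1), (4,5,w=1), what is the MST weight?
6 (MST edges: (1,5,w=1), (2,3,w=3), (3,4,w=1), (4,5,w=1); sum of weights 1 + 3 + 1 + 1 = 6)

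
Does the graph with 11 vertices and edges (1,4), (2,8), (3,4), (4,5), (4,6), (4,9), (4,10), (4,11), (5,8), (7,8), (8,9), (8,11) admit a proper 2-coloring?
Yes. Partition: {1, 2, 3, 5, 6, 7, 9, 10, 11}, {4, 8}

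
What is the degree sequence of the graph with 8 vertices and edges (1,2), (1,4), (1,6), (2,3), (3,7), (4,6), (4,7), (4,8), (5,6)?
[4, 3, 3, 2, 2, 2, 1, 1] (degrees: deg(1)=3, deg(2)=2, deg(3)=2, deg(4)=4, deg(5)=1, deg(6)=3, deg(7)=2, deg(8)=1)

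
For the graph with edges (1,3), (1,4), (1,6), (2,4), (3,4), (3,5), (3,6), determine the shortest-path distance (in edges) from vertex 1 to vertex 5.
2 (path: 1 -> 3 -> 5, 2 edges)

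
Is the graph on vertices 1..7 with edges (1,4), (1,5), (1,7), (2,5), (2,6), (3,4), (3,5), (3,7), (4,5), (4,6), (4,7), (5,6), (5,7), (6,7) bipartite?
No (odd cycle of length 3: 4 -> 1 -> 5 -> 4)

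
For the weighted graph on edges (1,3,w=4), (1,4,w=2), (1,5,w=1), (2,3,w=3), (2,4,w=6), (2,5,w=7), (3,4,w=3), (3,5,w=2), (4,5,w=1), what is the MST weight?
7 (MST edges: (1,5,w=1), (2,3,w=3), (3,5,w=2), (4,5,w=1); sum of weights 1 + 3 + 2 + 1 = 7)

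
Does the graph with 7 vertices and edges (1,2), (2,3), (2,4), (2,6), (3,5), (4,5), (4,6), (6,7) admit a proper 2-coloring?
No (odd cycle of length 3: 6 -> 2 -> 4 -> 6)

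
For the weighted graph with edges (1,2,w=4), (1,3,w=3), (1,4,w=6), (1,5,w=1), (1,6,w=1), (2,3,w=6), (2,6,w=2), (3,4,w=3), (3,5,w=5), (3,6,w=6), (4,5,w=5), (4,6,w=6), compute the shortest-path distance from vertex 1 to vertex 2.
3 (path: 1 -> 6 -> 2; weights 1 + 2 = 3)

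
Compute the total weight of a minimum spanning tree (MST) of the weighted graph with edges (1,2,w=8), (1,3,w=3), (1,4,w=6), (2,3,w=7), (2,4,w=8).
16 (MST edges: (1,3,w=3), (1,4,w=6), (2,3,w=7); sum of weights 3 + 6 + 7 = 16)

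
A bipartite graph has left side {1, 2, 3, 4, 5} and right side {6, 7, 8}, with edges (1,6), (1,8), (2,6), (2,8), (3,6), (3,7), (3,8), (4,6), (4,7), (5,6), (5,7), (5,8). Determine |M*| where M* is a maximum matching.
3 (matching: (1,8), (2,6), (3,7); upper bound min(|L|,|R|) = min(5,3) = 3)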